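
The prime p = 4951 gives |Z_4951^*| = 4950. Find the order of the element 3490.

The order of 3490 must divide p − 1 = 4950 = 2 · 3^2 · 5^2 · 11.
Divisors: 1, 2, 3, 5, 6, 9, 10, 11, 15, 18, 22, 25, 30, 33, 45, 50, 55, 66, 75, 90, 99, 110, 150, 165, 198, 225, 275, 330, 450, 495, 550, 825, 990, 1650, 2475, 4950.
Check each in increasing order: 3490^1 ≡ 3490;  3490^2 ≡ 640;  3490^3 ≡ 699;  3490^5 ≡ 1770;  3490^6 ≡ 3403;  3490^9 ≡ 2217;  3490^10 ≡ 3868;  3490^11 ≡ 2894;  3490^15 ≡ 4078;  3490^18 ≡ 3697;  3490^22 ≡ 3095;  3490^25 ≡ 4769;  3490^30 ≡ 4626;  3490^33 ≡ 571;  3490^45 ≡ 1518;  3490^50 ≡ 3418;  3490^55 ≡ 4689;  3490^66 ≡ 4226;  3490^75 ≡ 1750;  3490^90 ≡ 2109;  3490^99 ≡ 1909;  3490^110 ≡ 4281;  3490^150 ≡ 2782;  3490^165 ≡ 2255;  3490^198 ≡ 345;  3490^225 ≡ 1667;  3490^275 ≡ 4156;  3490^330 ≡ 348;  3490^450 ≡ 1378;  3490^495 ≡ 2482;  3490^550 ≡ 3248;  3490^825 ≡ 2262;  3490^990 ≡ 1280;  3490^1650 ≡ 2261;  3490^2475 ≡ 4950;  3490^4950 ≡ 1.
Smallest exponent giving 1 is 4950.

4950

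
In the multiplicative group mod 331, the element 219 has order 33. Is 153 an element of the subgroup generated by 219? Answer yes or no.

no

153 ∈ ⟨219⟩ iff 153^33 ≡ 1 (mod 331), since |⟨219⟩| = 33.
153^33 mod 331 = 323.
Since 323 ≠ 1, 153 does not lie in the subgroup.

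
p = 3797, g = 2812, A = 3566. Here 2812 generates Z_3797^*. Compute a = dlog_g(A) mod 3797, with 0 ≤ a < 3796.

Baby-step giant-step with m = ceil(sqrt(3796)) = 62.
Baby table (2812^j mod 3797 for j=0..61):
  0:1  1:2812  2:1990  3:2899  4:3626  5:1367  6:1440  7:1678
  8:2662  9:1657  10:565  11:1634  12:438  13:1428  14:2107  15:1564
  16:1042  17:2617  18:418  19:2143  20:277  21:539  22:665  23:1856
  24:1994  25:2756  26:195  27:1572  28:756  29:3349  30:828  31:775
  32:3619  33:668  34:2698  35:370  36:62  37:3479  38:1876  39:1279
  40:789  41:1220  42:1949  43:1517  44:1773  45:215  46:857  47:2586
  48:577  49:1205  50:1536  51:2043  52:55  53:2780  54:3134  55:3768
  56:1986  57:3042  58:3260  59:1162  60:2124  61:7
Giant step factor: 2812^(-62) ≡ 2678 (mod 3797).
Scan 3566·2678^i mod 3797 for i = 0, 1, …:
  i=0: 3566   i=1: 293   i=2: 2472   i=3: 1845
  i=4: 1013   i=5: 1756   i=6: 1882   i=7: 1377
  i=8: 719   i=9: 403     …   i=45: 2953
  i=46: 2780
Match at i=46, j=53: a = 46·62 + 53 = 2905.

2905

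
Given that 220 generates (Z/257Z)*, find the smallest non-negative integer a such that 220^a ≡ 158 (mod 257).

178

Baby-step giant-step with m = ceil(sqrt(256)) = 16.
Baby table (220^j mod 257 for j=0..15):
  0:1  1:220  2:84  3:233  4:117  5:40  6:62  7:19
  8:68  9:54  10:58  11:167  12:246  13:150  14:104  15:7
Giant step factor: 220^(-16) ≡ 128 (mod 257).
Scan 158·128^i mod 257 for i = 0, 1, …:
  i=0: 158   i=1: 178   i=2: 168   i=3: 173
  i=4: 42   i=5: 236   i=6: 139   i=7: 59
  i=8: 99   i=9: 79   i=10: 89   i=11: 84
Match at i=11, j=2: a = 11·16 + 2 = 178.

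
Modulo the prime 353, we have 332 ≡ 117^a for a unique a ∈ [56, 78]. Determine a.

Compute 117^56 mod 353 = 4, then multiply by 117 repeatedly:
  117^56=4  117^57=115  117^58=41  117^59=208  117^60=332
Found 332 at exponent 60.

60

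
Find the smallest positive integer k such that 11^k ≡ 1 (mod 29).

28

The order of 11 must divide p − 1 = 28 = 2^2 · 7.
Divisors: 1, 2, 4, 7, 14, 28.
Check each in increasing order: 11^1 ≡ 11;  11^2 ≡ 5;  11^4 ≡ 25;  11^7 ≡ 12;  11^14 ≡ 28;  11^28 ≡ 1.
Smallest exponent giving 1 is 28.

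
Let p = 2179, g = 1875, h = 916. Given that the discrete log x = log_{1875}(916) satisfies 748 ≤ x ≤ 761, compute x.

748

Compute 1875^748 mod 2179 = 916, then multiply by 1875 repeatedly:
  1875^748=916
Found 916 at exponent 748.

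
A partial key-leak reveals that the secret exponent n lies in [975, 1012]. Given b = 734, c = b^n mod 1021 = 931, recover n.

997

Compute 734^975 mod 1021 = 117, then multiply by 734 repeatedly:
  734^975=117  734^976=114  734^977=975  734^978=950  734^979=978
  734^980=89  734^981=1003  734^982=61  734^983=871  734^984=168
  734^985=792  734^986=379  734^987=474  734^988=776  734^989=887
  734^990=681  734^991=585  734^992=570  734^993=791  734^994=666
  734^995=806  734^996=445  734^997=931
Found 931 at exponent 997.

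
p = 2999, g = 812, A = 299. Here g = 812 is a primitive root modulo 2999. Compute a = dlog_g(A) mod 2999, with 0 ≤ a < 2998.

1999

Baby-step giant-step with m = ceil(sqrt(2998)) = 55.
Baby table (812^j mod 2999 for j=0..54):
  0:1  1:812  2:2563  3:2849  4:1159  5:2421  6:1507  7:92
  8:2728  9:1874  10:1195  11:1663  12:806  13:690  14:2466  15:2059
  16:1465  17:1976  18:47  19:2176  20:501  21:1947  22:491  23:2824
  24:1852  25:1325  26:2258  27:1107  28:2183  29:187  30:1894  31:2440
  32:1940  33:805  34:2877  35:2902  36:2209  37:306  38:2554  39:1539
  40:2084  41:772  42:73  43:2295  44:1161  45:1046  46:635  47:2791
  48:2047  49:718  50:1210  51:1847  52:264  53:1439  54:1857
Giant step factor: 812^(-55) ≡ 318 (mod 2999).
Scan 299·318^i mod 2999 for i = 0, 1, …:
  i=0: 299   i=1: 2113   i=2: 158   i=3: 2260
  i=4: 1919   i=5: 1445   i=6: 663   i=7: 904
  i=8: 2567   i=9: 578     …   i=35: 667
  i=36: 2176
Match at i=36, j=19: a = 36·55 + 19 = 1999.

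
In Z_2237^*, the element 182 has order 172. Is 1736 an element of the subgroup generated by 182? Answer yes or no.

yes

1736 ∈ ⟨182⟩ iff 1736^172 ≡ 1 (mod 2237), since |⟨182⟩| = 172.
1736^172 mod 2237 = 1.
Since 1 = 1, 1736 lies in the subgroup.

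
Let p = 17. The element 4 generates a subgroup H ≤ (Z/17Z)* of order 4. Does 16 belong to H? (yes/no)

yes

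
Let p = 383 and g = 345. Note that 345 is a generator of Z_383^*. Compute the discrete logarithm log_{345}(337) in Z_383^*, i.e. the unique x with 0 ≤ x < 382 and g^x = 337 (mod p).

259

Baby-step giant-step with m = ceil(sqrt(382)) = 20.
Baby table (345^j mod 383 for j=0..19):
  0:1  1:345  2:295  3:280  4:84  5:255  6:268  7:157
  8:162  9:355  10:298  11:166  12:203  13:329  14:137  15:156
  16:200  17:60  18:18  19:82
Giant step factor: 345^(-20) ≡ 81 (mod 383).
Scan 337·81^i mod 383 for i = 0, 1, …:
  i=0: 337   i=1: 104   i=2: 381   i=3: 221
  i=4: 283   i=5: 326   i=6: 362   i=7: 214
  i=8: 99   i=9: 359   i=10: 354   i=11: 332
  i=12: 82
Match at i=12, j=19: x = 12·20 + 19 = 259.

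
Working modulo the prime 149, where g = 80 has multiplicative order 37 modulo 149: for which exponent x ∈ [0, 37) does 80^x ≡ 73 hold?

33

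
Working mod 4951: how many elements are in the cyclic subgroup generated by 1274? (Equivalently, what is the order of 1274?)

550

The order of 1274 must divide p − 1 = 4950 = 2 · 3^2 · 5^2 · 11.
Divisors: 1, 2, 3, 5, 6, 9, 10, 11, 15, 18, 22, 25, 30, 33, 45, 50, 55, 66, 75, 90, 99, 110, 150, 165, 198, 225, 275, 330, 450, 495, 550, 825, 990, 1650, 2475, 4950.
Check each in increasing order: 1274^1 ≡ 1274;  1274^2 ≡ 4099;  1274^3 ≡ 3772;  1274^5 ≡ 4406;  1274^6 ≡ 3761;  1274^9 ≡ 1877;  1274^10 ≡ 4916;  1274^11 ≡ 4920;  1274^15 ≡ 4222;  1274^18 ≡ 2968;  1274^22 ≡ 961;  1274^25 ≡ 760;  1274^30 ≡ 1684;  1274^33 ≡ 4866;  1274^45 ≡ 212;  1274^50 ≡ 3284;  1274^55 ≡ 2482;  1274^66 ≡ 2274;  1274^75 ≡ 536;  1274^90 ≡ 385;  1274^99 ≡ 4750;  1274^110 ≡ 1280;  1274^150 ≡ 138;  1274^165 ≡ 3369;  1274^198 ≡ 793;  1274^225 ≡ 4654;  1274^275 ≡ 4950;  1274^330 ≡ 2469;  1274^450 ≡ 4042;  1274^495 ≡ 381;  1274^550 ≡ 1.
Smallest exponent giving 1 is 550.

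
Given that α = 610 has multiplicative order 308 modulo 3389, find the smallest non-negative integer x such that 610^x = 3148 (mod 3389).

Baby-step giant-step with m = ceil(sqrt(308)) = 18.
Baby table (610^j mod 3389 for j=0..17):
  0:1  1:610  2:2699  3:2725  4:1640  5:645  6:326  7:2298
  8:2123  9:432  10:2567  11:152  12:1217  13:179  14:742  15:1883
  16:3148  17:2106
Giant step factor: 610^(-18) ≡ 74 (mod 3389).
Scan 3148·74^i mod 3389 for i = 0, 1, …:
  i=0: 3148
Match at i=0, j=16: x = 0·18 + 16 = 16.

16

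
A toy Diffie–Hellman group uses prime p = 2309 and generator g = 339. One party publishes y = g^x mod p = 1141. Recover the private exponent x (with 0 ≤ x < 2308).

1592

Baby-step giant-step with m = ceil(sqrt(2308)) = 49.
Baby table (339^j mod 2309 for j=0..48):
  0:1  1:339  2:1780  3:771  4:452  5:834  6:1028  7:2142
  8:1112  9:601  10:547  11:713  12:1571  13:1499  14:181  15:1325
  16:1229  17:1011  18:997  19:869  20:1348  21:2099  22:389  23:258
  24:2029  25:2058  26:344  27:1166  28:435  29:1998  30:785  31:580
  32:355  33:277  34:1543  35:1243  36:1139  37:518  38:118  39:749
  40:2230  41:927  42:229  43:1434  44:1236  45:1075  46:1912  47:1648
  48:2203
Giant step factor: 339^(-49) ≡ 1534 (mod 2309).
Scan 1141·1534^i mod 2309 for i = 0, 1, …:
  i=0: 1141   i=1: 72   i=2: 1925   i=3: 2048
  i=4: 1392   i=5: 1812   i=6: 1881   i=7: 1513
  i=8: 397   i=9: 1731     …   i=31: 1207
  i=32: 2029
Match at i=32, j=24: x = 32·49 + 24 = 1592.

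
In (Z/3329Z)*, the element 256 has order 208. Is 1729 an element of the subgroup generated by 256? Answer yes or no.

1729 ∈ ⟨256⟩ iff 1729^208 ≡ 1 (mod 3329), since |⟨256⟩| = 208.
1729^208 mod 3329 = 1.
Since 1 = 1, 1729 lies in the subgroup.

yes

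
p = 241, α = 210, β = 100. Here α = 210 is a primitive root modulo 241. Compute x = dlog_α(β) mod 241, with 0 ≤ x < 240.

176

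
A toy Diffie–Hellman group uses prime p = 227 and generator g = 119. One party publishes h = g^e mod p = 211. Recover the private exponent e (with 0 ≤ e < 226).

155

Baby-step giant-step with m = ceil(sqrt(226)) = 16.
Baby table (119^j mod 227 for j=0..15):
  0:1  1:119  2:87  3:138  4:78  5:202  6:203  7:95
  8:182  9:93  10:171  11:146  12:122  13:217  14:172  15:38
Giant step factor: 119^(-16) ≡ 63 (mod 227).
Scan 211·63^i mod 227 for i = 0, 1, …:
  i=0: 211   i=1: 127   i=2: 56   i=3: 123
  i=4: 31   i=5: 137   i=6: 5   i=7: 88
  i=8: 96   i=9: 146
Match at i=9, j=11: e = 9·16 + 11 = 155.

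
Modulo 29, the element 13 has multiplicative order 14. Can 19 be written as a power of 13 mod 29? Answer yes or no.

no

19 ∈ ⟨13⟩ iff 19^14 ≡ 1 (mod 29), since |⟨13⟩| = 14.
19^14 mod 29 = 28.
Since 28 ≠ 1, 19 does not lie in the subgroup.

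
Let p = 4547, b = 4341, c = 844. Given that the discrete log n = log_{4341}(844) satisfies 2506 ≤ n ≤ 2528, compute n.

2506

Compute 4341^2506 mod 4547 = 844, then multiply by 4341 repeatedly:
  4341^2506=844
Found 844 at exponent 2506.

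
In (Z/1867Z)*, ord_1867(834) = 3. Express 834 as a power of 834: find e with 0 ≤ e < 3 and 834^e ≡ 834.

1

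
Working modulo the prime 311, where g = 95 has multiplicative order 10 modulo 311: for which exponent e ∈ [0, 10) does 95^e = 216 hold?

Successive powers of 95 modulo 311:
  95^0=1  95^1=95  95^2=6  95^3=259  95^4=36  95^5=310
  95^6=216
So 95^6 ≡ 216 (mod 311), giving e = 6.

6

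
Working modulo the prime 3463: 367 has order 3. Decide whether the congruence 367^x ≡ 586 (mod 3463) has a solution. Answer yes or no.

no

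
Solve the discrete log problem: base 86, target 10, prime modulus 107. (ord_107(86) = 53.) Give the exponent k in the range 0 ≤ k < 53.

Successive powers of 86 modulo 107:
  86^0=1  86^1=86  86^2=13  86^3=48  86^4=62  86^5=89
  86^6=57  86^7=87  86^8=99  86^9=61  86^10=3  86^11=44
  86^12=39  86^13=37  86^14=79  86^15=53  86^16=64  86^17=47
  86^18=83  86^19=76  86^20=9  86^21=25  86^22=10
So 86^22 ≡ 10 (mod 107), giving k = 22.

22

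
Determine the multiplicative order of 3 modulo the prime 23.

The order of 3 must divide p − 1 = 22 = 2 · 11.
Divisors: 1, 2, 11, 22.
Check each in increasing order: 3^1 ≡ 3;  3^2 ≡ 9;  3^11 ≡ 1.
Smallest exponent giving 1 is 11.

11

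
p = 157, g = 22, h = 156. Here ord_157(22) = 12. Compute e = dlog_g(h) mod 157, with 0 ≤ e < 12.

Successive powers of 22 modulo 157:
  22^0=1  22^1=22  22^2=13  22^3=129  22^4=12  22^5=107
  22^6=156
So 22^6 ≡ 156 (mod 157), giving e = 6.

6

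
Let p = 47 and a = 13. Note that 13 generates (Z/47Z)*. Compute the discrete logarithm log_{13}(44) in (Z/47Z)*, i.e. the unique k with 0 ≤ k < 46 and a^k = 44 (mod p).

Baby-step giant-step with m = ceil(sqrt(46)) = 7.
Baby table (13^j mod 47 for j=0..6):
  0:1  1:13  2:28  3:35  4:32  5:40  6:3
Giant step factor: 13^(-7) ≡ 41 (mod 47).
Scan 44·41^i mod 47 for i = 0, 1, …:
  i=0: 44   i=1: 18   i=2: 33   i=3: 37
  i=4: 13
Match at i=4, j=1: k = 4·7 + 1 = 29.

29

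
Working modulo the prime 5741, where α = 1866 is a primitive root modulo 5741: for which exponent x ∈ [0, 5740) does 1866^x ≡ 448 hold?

Baby-step giant-step with m = ceil(sqrt(5740)) = 76.
Baby table (1866^j mod 5741 for j=0..75):
  0:1  1:1866  2:2910  3:4815  4:125  5:3610  6:2067  7:4811
  8:4143  9:3452  10:30  11:4311  12:1185  13:925  14:3750  15:4962
  16:4600  17:805  18:3729  19:222  20:900  21:3028  22:1104  23:4786
  24:3421  25:5335  26:216  27:1186  28:2791  29:919  30:4036  31:4725
  32:4415  33:55  34:5033  35:5043  36:739  37:1134  38:3356  39:4606
  40:519  41:3966  42:407  43:1650  44:1724  45:2024  46:4947  47:5315
  48:3083  49:396  50:4088  51:4160  52:728  53:3572  54:51  55:3310
  56:4885  57:4443  58:634  59:398  60:2079  61:4239  62:4617  63:3822
  64:1530  65:1703  66:3025  67:1247  68:1797  69:458  70:4960  71:868
  72:726  73:5581  74:5713  75:5162
Giant step factor: 1866^(-76) ≡ 2476 (mod 5741).
Scan 448·2476^i mod 5741 for i = 0, 1, …:
  i=0: 448   i=1: 1235   i=2: 3648   i=3: 1855
  i=4: 180   i=5: 3623   i=6: 3106   i=7: 3257
  i=8: 3968   i=9: 1917     …   i=28: 2601
  i=29: 4415
Match at i=29, j=32: x = 29·76 + 32 = 2236.

2236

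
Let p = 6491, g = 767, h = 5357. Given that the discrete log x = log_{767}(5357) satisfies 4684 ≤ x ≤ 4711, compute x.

4703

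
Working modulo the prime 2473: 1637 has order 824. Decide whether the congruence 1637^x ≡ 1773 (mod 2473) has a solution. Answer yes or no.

no

1773 ∈ ⟨1637⟩ iff 1773^824 ≡ 1 (mod 2473), since |⟨1637⟩| = 824.
1773^824 mod 2473 = 1015.
Since 1015 ≠ 1, 1773 does not lie in the subgroup.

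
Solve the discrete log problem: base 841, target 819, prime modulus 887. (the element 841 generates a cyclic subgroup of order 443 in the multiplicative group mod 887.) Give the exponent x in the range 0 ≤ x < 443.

Baby-step giant-step with m = ceil(sqrt(443)) = 22.
Baby table (841^j mod 887 for j=0..21):
  0:1  1:841  2:342  3:234  4:767  5:198  6:649  7:304
  8:208  9:189  10:176  11:774  12:763  13:382  14:168  15:255
  16:688  17:284  18:241  19:445  20:818  21:513
Giant step factor: 841^(-22) ≡ 700 (mod 887).
Scan 819·700^i mod 887 for i = 0, 1, …:
  i=0: 819   i=1: 298   i=2: 155   i=3: 286
  i=4: 625   i=5: 209   i=6: 832   i=7: 528
  i=8: 608   i=9: 727   i=10: 649
Match at i=10, j=6: x = 10·22 + 6 = 226.

226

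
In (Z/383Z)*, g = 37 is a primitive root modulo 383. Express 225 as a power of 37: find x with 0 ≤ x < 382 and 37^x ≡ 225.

270

Baby-step giant-step with m = ceil(sqrt(382)) = 20.
Baby table (37^j mod 383 for j=0..19):
  0:1  1:37  2:220  3:97  4:142  5:275  6:217  7:369
  8:248  9:367  10:174  11:310  12:363  13:26  14:196  15:358
  16:224  17:245  18:256  19:280
Giant step factor: 37^(-20) ≡ 121 (mod 383).
Scan 225·121^i mod 383 for i = 0, 1, …:
  i=0: 225   i=1: 32   i=2: 42   i=3: 103
  i=4: 207   i=5: 152   i=6: 8   i=7: 202
  i=8: 313   i=9: 339   i=10: 38   i=11: 2
  i=12: 242   i=13: 174
Match at i=13, j=10: x = 13·20 + 10 = 270.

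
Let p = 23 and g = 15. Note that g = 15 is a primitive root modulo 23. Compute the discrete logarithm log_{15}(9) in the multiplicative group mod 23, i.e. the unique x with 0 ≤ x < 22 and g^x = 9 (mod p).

20

Successive powers of 15 modulo 23:
  15^0=1  15^1=15  15^2=18  15^3=17  15^4=2  15^5=7
  15^6=13  15^7=11  15^8=4  15^9=14  15^10=3  15^11=22
  15^12=8  15^13=5  15^14=6  15^15=21  15^16=16  15^17=10
  15^18=12  15^19=19  15^20=9
So 15^20 ≡ 9 (mod 23), giving x = 20.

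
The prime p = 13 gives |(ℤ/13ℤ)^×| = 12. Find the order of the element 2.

12

The order of 2 must divide p − 1 = 12 = 2^2 · 3.
Divisors: 1, 2, 3, 4, 6, 12.
Check each in increasing order: 2^1 ≡ 2;  2^2 ≡ 4;  2^3 ≡ 8;  2^4 ≡ 3;  2^6 ≡ 12;  2^12 ≡ 1.
Smallest exponent giving 1 is 12.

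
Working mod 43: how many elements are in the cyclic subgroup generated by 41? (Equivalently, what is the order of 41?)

The order of 41 must divide p − 1 = 42 = 2 · 3 · 7.
Divisors: 1, 2, 3, 6, 7, 14, 21, 42.
Check each in increasing order: 41^1 ≡ 41;  41^2 ≡ 4;  41^3 ≡ 35;  41^6 ≡ 21;  41^7 ≡ 1.
Smallest exponent giving 1 is 7.

7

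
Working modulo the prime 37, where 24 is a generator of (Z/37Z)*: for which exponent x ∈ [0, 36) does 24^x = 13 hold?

19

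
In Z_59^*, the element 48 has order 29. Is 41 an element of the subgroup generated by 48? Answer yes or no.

41 ∈ ⟨48⟩ iff 41^29 ≡ 1 (mod 59), since |⟨48⟩| = 29.
41^29 mod 59 = 1.
Since 1 = 1, 41 lies in the subgroup.

yes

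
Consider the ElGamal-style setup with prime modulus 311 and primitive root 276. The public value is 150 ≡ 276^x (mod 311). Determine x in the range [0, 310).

58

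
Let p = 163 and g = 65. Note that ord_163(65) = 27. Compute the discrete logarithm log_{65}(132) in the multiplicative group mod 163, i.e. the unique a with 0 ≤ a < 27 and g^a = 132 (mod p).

Successive powers of 65 modulo 163:
  65^0=1  65^1=65  65^2=150  65^3=133  65^4=6  65^5=64
  65^6=85  65^7=146  65^8=36  65^9=58  65^10=21  65^11=61
  65^12=53  65^13=22  65^14=126  65^15=40  65^16=155  65^17=132
So 65^17 ≡ 132 (mod 163), giving a = 17.

17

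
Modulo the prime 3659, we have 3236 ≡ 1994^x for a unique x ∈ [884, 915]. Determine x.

891

Compute 1994^884 mod 3659 = 3334, then multiply by 1994 repeatedly:
  1994^884=3334  1994^885=3252  1994^886=740  1994^887=983  1994^888=2537
  1994^889=2040  1994^890=2611  1994^891=3236
Found 3236 at exponent 891.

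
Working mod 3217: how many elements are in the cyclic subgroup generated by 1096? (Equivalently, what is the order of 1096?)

The order of 1096 must divide p − 1 = 3216 = 2^4 · 3 · 67.
Divisors: 1, 2, 3, 4, 6, 8, 12, 16, 24, 48, 67, 134, 201, 268, 402, 536, 804, 1072, 1608, 3216.
Check each in increasing order: 1096^1 ≡ 1096;  1096^2 ≡ 1275;  1096^3 ≡ 1222;  1096^4 ≡ 1040;  1096^6 ≡ 596;  1096^8 ≡ 688;  1096^12 ≡ 1346;  1096^16 ≡ 445;  1096^24 ≡ 545;  1096^48 ≡ 1061;  1096^67 ≡ 1891;  1096^134 ≡ 1794;  1096^201 ≡ 1736;  1096^268 ≡ 1436;  1096^402 ≡ 2584;  1096^536 ≡ 3216;  1096^804 ≡ 1781;  1096^1072 ≡ 1.
Smallest exponent giving 1 is 1072.

1072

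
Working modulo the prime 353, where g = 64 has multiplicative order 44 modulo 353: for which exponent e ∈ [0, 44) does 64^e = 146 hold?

17

Successive powers of 64 modulo 353:
  64^0=1  64^1=64  64^2=213  64^3=218  64^4=185  64^5=191
  64^6=222  64^7=88  64^8=337  64^9=35  64^10=122  64^11=42
  64^12=217  64^13=121  64^14=331  64^15=4  64^16=256  64^17=146
So 64^17 ≡ 146 (mod 353), giving e = 17.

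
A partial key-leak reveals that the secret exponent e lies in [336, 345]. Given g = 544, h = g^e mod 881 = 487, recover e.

336

Compute 544^336 mod 881 = 487, then multiply by 544 repeatedly:
  544^336=487
Found 487 at exponent 336.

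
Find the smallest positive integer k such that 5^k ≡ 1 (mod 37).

The order of 5 must divide p − 1 = 36 = 2^2 · 3^2.
Divisors: 1, 2, 3, 4, 6, 9, 12, 18, 36.
Check each in increasing order: 5^1 ≡ 5;  5^2 ≡ 25;  5^3 ≡ 14;  5^4 ≡ 33;  5^6 ≡ 11;  5^9 ≡ 6;  5^12 ≡ 10;  5^18 ≡ 36;  5^36 ≡ 1.
Smallest exponent giving 1 is 36.

36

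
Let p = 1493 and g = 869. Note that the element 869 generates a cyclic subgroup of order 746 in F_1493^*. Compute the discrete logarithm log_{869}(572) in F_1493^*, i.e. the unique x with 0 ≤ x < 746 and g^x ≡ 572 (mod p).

Baby-step giant-step with m = ceil(sqrt(746)) = 28.
Baby table (869^j mod 1493 for j=0..27):
  0:1  1:869  2:1196  3:196  4:122  5:15  6:1091  7:24
  8:1447  9:337  10:225  11:1435  12:360  13:803  14:576  15:389
  16:623  17:921  18:101  19:1175  20:1356  21:387  22:378  23:22
  24:1202  25:931  26:1326  27:1191
Giant step factor: 869^(-28) ≡ 466 (mod 1493).
Scan 572·466^i mod 1493 for i = 0, 1, …:
  i=0: 572   i=1: 798   i=2: 111   i=3: 964
  i=4: 1324   i=5: 375   i=6: 69   i=7: 801
  i=8: 16   i=9: 1484   i=10: 285   i=11: 1426
  i=12: 131   i=13: 1326
Match at i=13, j=26: x = 13·28 + 26 = 390.

390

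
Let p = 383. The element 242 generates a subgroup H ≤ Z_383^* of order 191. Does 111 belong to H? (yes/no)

no

111 ∈ ⟨242⟩ iff 111^191 ≡ 1 (mod 383), since |⟨242⟩| = 191.
111^191 mod 383 = 382.
Since 382 ≠ 1, 111 does not lie in the subgroup.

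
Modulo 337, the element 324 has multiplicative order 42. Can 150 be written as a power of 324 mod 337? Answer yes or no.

no

150 ∈ ⟨324⟩ iff 150^42 ≡ 1 (mod 337), since |⟨324⟩| = 42.
150^42 mod 337 = 336.
Since 336 ≠ 1, 150 does not lie in the subgroup.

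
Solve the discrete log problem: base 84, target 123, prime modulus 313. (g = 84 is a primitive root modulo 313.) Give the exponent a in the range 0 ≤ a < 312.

151

Baby-step giant-step with m = ceil(sqrt(312)) = 18.
Baby table (84^j mod 313 for j=0..17):
  0:1  1:84  2:170  3:195  4:104  5:285  6:152  7:248
  8:174  9:218  10:158  11:126  12:255  13:136  14:156  15:271
  16:228  17:59
Giant step factor: 84^(-18) ≡ 6 (mod 313).
Scan 123·6^i mod 313 for i = 0, 1, …:
  i=0: 123   i=1: 112   i=2: 46   i=3: 276
  i=4: 91   i=5: 233   i=6: 146   i=7: 250
  i=8: 248
Match at i=8, j=7: a = 8·18 + 7 = 151.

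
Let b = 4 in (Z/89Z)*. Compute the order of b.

11

The order of 4 must divide p − 1 = 88 = 2^3 · 11.
Divisors: 1, 2, 4, 8, 11, 22, 44, 88.
Check each in increasing order: 4^1 ≡ 4;  4^2 ≡ 16;  4^4 ≡ 78;  4^8 ≡ 32;  4^11 ≡ 1.
Smallest exponent giving 1 is 11.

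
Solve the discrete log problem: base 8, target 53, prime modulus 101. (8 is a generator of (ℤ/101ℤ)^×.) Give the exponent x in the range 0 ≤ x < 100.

41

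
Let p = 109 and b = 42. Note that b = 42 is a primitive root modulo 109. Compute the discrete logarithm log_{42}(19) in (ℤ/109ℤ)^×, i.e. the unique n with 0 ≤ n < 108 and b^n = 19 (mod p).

15

Baby-step giant-step with m = ceil(sqrt(108)) = 11.
Baby table (42^j mod 109 for j=0..10):
  0:1  1:42  2:20  3:77  4:73  5:14  6:43  7:62
  8:97  9:41  10:87
Giant step factor: 42^(-11) ≡ 44 (mod 109).
Scan 19·44^i mod 109 for i = 0, 1, …:
  i=0: 19   i=1: 73
Match at i=1, j=4: n = 1·11 + 4 = 15.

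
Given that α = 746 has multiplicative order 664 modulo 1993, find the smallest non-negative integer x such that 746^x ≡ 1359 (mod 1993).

215

Baby-step giant-step with m = ceil(sqrt(664)) = 26.
Baby table (746^j mod 1993 for j=0..25):
  0:1  1:746  2:469  3:1099  4:731  5:1237  6:43  7:190
  8:237  9:1418  10:1538  11:1373  12:1849  13:198  14:226  15:1184
  16:365  17:1242  18:1780  19:542  20:1746  21:1087  22:1744  23:1588
  24:806  25:1383
Giant step factor: 746^(-26) ≡ 319 (mod 1993).
Scan 1359·319^i mod 1993 for i = 0, 1, …:
  i=0: 1359   i=1: 1040   i=2: 922   i=3: 1147
  i=4: 1174   i=5: 1815   i=6: 1015   i=7: 919
  i=8: 190
Match at i=8, j=7: x = 8·26 + 7 = 215.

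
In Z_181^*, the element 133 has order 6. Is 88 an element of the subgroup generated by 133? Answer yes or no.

no

⟨133⟩ has order 6; its elements mod 181 are {1, 48, 49, 132, 133, 180}.
88 is not in this set.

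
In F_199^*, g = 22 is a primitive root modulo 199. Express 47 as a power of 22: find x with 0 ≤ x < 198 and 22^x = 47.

160

Baby-step giant-step with m = ceil(sqrt(198)) = 15.
Baby table (22^j mod 199 for j=0..14):
  0:1  1:22  2:86  3:101  4:33  5:129  6:52  7:149
  8:94  9:78  10:124  11:141  12:117  13:186  14:112
Giant step factor: 22^(-15) ≡ 55 (mod 199).
Scan 47·55^i mod 199 for i = 0, 1, …:
  i=0: 47   i=1: 197   i=2: 89   i=3: 119
  i=4: 177   i=5: 183   i=6: 115   i=7: 156
  i=8: 23   i=9: 71   i=10: 124
Match at i=10, j=10: x = 10·15 + 10 = 160.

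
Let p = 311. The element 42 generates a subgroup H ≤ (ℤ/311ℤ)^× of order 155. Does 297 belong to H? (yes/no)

no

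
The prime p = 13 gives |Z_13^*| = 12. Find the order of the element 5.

4

The order of 5 must divide p − 1 = 12 = 2^2 · 3.
Divisors: 1, 2, 3, 4, 6, 12.
Check each in increasing order: 5^1 ≡ 5;  5^2 ≡ 12;  5^3 ≡ 8;  5^4 ≡ 1.
Smallest exponent giving 1 is 4.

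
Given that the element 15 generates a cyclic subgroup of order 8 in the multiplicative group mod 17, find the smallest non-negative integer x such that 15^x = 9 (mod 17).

3

Successive powers of 15 modulo 17:
  15^0=1  15^1=15  15^2=4  15^3=9
So 15^3 ≡ 9 (mod 17), giving x = 3.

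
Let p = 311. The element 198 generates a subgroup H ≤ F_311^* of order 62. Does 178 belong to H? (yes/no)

no

178 ∈ ⟨198⟩ iff 178^62 ≡ 1 (mod 311), since |⟨198⟩| = 62.
178^62 mod 311 = 52.
Since 52 ≠ 1, 178 does not lie in the subgroup.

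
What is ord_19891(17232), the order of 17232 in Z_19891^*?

1989

The order of 17232 must divide p − 1 = 19890 = 2 · 3^2 · 5 · 13 · 17.
Divisors: 1, 2, 3, 5, 6, 9, 10, 13, 15, 17, 18, 26, 30, 34, 39, 45, 51, 65, 78, 85, 90, 102, 117, 130, 153, 170, 195, 221, 234, 255, 306, 390, 442, 510, 585, 663, 765, 1105, 1170, 1326, 1530, 1989, 2210, 3315, 3978, 6630, 9945, 19890.
Check each in increasing order: 17232^1 ≡ 17232;  17232^2 ≡ 8976;  17232^3 ≡ 2016;  17232^5 ≡ 14697;  17232^6 ≡ 6492;  17232^9 ≡ 19485;  17232^10 ≡ 5440;  17232^13 ≡ 7099;  17232^15 ≡ 9751;  17232^17 ≡ 4576;  17232^18 ≡ 5708;  17232^26 ≡ 11898;  17232^30 ≡ 3021;  17232^34 ≡ 14444;  17232^39 ≡ 6716;  17232^45 ≡ 19091;  17232^51 ≡ 17842;  17232^65 ≡ 4821;  17232^78 ≡ 11759;  17232^85 ≡ 2052;  17232^90 ≡ 3488;  17232^102 ≡ 1400;  17232^117 ≡ 6174;  17232^130 ≡ 9353;  17232^153 ≡ 15595;  17232^170 ≡ 13703;  17232^195 ≡ 17807;  17232^221 ≡ 8645;  17232^234 ≡ 7120;  17232^255 ≡ 12573;  17232^306 ≡ 16659;  17232^390 ≡ 6818;  17232^442 ≡ 5538;  17232^510 ≡ 6552;  17232^585 ≡ 13353;  17232^663 ≡ 18264;  17232^765 ≡ 9665;  17232^1105 ≡ 297;  17232^1170 ≡ 19576;  17232^1326 ≡ 1626;  17232^1530 ≡ 4089;  17232^1989 ≡ 1.
Smallest exponent giving 1 is 1989.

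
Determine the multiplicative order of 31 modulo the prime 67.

66

The order of 31 must divide p − 1 = 66 = 2 · 3 · 11.
Divisors: 1, 2, 3, 6, 11, 22, 33, 66.
Check each in increasing order: 31^1 ≡ 31;  31^2 ≡ 23;  31^3 ≡ 43;  31^6 ≡ 40;  31^11 ≡ 30;  31^22 ≡ 29;  31^33 ≡ 66;  31^66 ≡ 1.
Smallest exponent giving 1 is 66.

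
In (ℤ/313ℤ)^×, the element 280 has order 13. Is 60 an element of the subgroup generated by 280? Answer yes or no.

⟨280⟩ has order 13; its elements mod 313 are {1, 27, 44, 48, 58, 103, 113, 150, 234, 249, 277, 280, 294}.
60 is not in this set.

no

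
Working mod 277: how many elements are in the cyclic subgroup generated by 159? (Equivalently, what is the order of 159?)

The order of 159 must divide p − 1 = 276 = 2^2 · 3 · 23.
Divisors: 1, 2, 3, 4, 6, 12, 23, 46, 69, 92, 138, 276.
Check each in increasing order: 159^1 ≡ 159;  159^2 ≡ 74;  159^3 ≡ 132;  159^4 ≡ 213;  159^6 ≡ 250;  159^12 ≡ 175;  159^23 ≡ 217;  159^46 ≡ 276;  159^69 ≡ 60;  159^92 ≡ 1.
Smallest exponent giving 1 is 92.

92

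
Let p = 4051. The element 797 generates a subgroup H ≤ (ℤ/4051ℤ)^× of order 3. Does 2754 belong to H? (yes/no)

no

2754 ∈ ⟨797⟩ iff 2754^3 ≡ 1 (mod 4051), since |⟨797⟩| = 3.
2754^3 mod 4051 = 3017.
Since 3017 ≠ 1, 2754 does not lie in the subgroup.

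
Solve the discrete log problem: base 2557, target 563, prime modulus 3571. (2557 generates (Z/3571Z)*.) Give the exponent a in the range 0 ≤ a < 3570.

Baby-step giant-step with m = ceil(sqrt(3570)) = 60.
Baby table (2557^j mod 3571 for j=0..59):
  0:1  1:2557  2:3319  3:1987  4:2797  5:2787  6:2214  7:1163
  8:2719  9:3317  10:444  11:3301  12:2384  13:191  14:2731  15:1862
  16:991  17:2148  18:238  19:1496  20:731  21:1534  22:1480  23:2671
  24:1995  25:1827  26:771  27:255  28:2113  29:18  30:3174  31:2606
  32:56  33:352  34:172  35:571  36:3079  37:2519  38:2570  39:850
  40:2282  41:60  42:3438  43:2735  44:1377  45:3554  46:2954  47:713
  48:1931  49:2445  50:2615  51:1643  52:1655  53:200  54:747  55:3165
  56:1019  57:2324  58:324  59:3567
Giant step factor: 2557^(-60) ≡ 913 (mod 3571).
Scan 563·913^i mod 3571 for i = 0, 1, …:
  i=0: 563   i=1: 3366   i=2: 2098   i=3: 1418
  i=4: 1932   i=5: 3413   i=6: 2157   i=7: 1720
  i=8: 2691   i=9: 35     …   i=43: 2275
  i=44: 2324
Match at i=44, j=57: a = 44·60 + 57 = 2697.

2697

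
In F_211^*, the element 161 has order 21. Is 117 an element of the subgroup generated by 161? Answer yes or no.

117 ∈ ⟨161⟩ iff 117^21 ≡ 1 (mod 211), since |⟨161⟩| = 21.
117^21 mod 211 = 1.
Since 1 = 1, 117 lies in the subgroup.

yes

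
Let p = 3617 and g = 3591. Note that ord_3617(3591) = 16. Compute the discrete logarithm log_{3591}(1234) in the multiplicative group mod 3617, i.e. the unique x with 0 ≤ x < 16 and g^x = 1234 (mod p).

Successive powers of 3591 modulo 3617:
  3591^0=1  3591^1=3591  3591^2=676  3591^3=509  3591^4=1234
So 3591^4 ≡ 1234 (mod 3617), giving x = 4.

4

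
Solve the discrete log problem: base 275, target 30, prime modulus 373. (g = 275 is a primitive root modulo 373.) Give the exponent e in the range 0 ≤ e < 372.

180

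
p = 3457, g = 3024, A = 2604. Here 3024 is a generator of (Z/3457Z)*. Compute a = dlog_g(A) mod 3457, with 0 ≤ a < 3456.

2375

Baby-step giant-step with m = ceil(sqrt(3456)) = 59.
Baby table (3024^j mod 3457 for j=0..58):
  0:1  1:3024  2:811  3:1451  4:891  5:1381  6:88  7:3380
  8:2228  9:3236  10:2354  11:533  12:830  13:138  14:2472  15:1294
  16:3189  17:1963  18:443  19:1773  20:3202  21:3248  22:615  23:3351
  24:957  25:459  26:1759  27:2350  28:2265  29:1043  30:1248  31:2365
  32:2684  33:2837  34:2271  35:1902  36:2657  37:700  38:1116  39:752
  40:2799  41:1440  42:2197  43:2831  44:1412  45:493  46:865  47:2268
  48:3201  49:224  50:3261  51:1900  52:66  53:2535  54:1671  55:2427
  56:37  57:1264  58:2351
Giant step factor: 3024^(-59) ≡ 3123 (mod 3457).
Scan 2604·3123^i mod 3457 for i = 0, 1, …:
  i=0: 2604   i=1: 1428   i=2: 114   i=3: 3408
  i=4: 2538   i=5: 2730   i=6: 828   i=7: 8
  i=8: 785   i=9: 542     …   i=39: 2563
  i=40: 1294
Match at i=40, j=15: a = 40·59 + 15 = 2375.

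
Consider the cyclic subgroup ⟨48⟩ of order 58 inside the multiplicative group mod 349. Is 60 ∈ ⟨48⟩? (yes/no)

yes

60 ∈ ⟨48⟩ iff 60^58 ≡ 1 (mod 349), since |⟨48⟩| = 58.
60^58 mod 349 = 1.
Since 1 = 1, 60 lies in the subgroup.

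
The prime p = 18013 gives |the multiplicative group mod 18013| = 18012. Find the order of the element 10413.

The order of 10413 must divide p − 1 = 18012 = 2^2 · 3 · 19 · 79.
Divisors: 1, 2, 3, 4, 6, 12, 19, 38, 57, 76, 79, 114, 158, 228, 237, 316, 474, 948, 1501, 3002, 4503, 6004, 9006, 18012.
Check each in increasing order: 10413^1 ≡ 10413;  10413^2 ≡ 10322;  10413^3 ≡ 17428;  10413^4 ≡ 14802;  10413^6 ≡ 17991;  10413^12 ≡ 484;  10413^19 ≡ 10404;  10413^38 ≡ 3099;  10413^57 ≡ 16739;  10413^76 ≡ 2872;  10413^79 ≡ 13102;  10413^114 ≡ 1906;  10413^158 ≡ 16527;  10413^228 ≡ 12223;  10413^237 ≡ 2481;  10413^316 ≡ 10610;  10413^474 ≡ 12928;  10413^948 ≡ 8570;  10413^1501 ≡ 1.
Smallest exponent giving 1 is 1501.

1501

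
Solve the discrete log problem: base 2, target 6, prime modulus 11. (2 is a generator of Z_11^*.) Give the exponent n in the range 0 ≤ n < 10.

9

Successive powers of 2 modulo 11:
  2^0=1  2^1=2  2^2=4  2^3=8  2^4=5  2^5=10
  2^6=9  2^7=7  2^8=3  2^9=6
So 2^9 ≡ 6 (mod 11), giving n = 9.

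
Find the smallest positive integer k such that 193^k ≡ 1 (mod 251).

The order of 193 must divide p − 1 = 250 = 2 · 5^3.
Divisors: 1, 2, 5, 10, 25, 50, 125, 250.
Check each in increasing order: 193^1 ≡ 193;  193^2 ≡ 101;  193^5 ≡ 200;  193^10 ≡ 91;  193^25 ≡ 102;  193^50 ≡ 113;  193^125 ≡ 250;  193^250 ≡ 1.
Smallest exponent giving 1 is 250.

250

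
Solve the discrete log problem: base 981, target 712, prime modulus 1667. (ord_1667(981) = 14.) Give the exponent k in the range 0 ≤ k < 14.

Successive powers of 981 modulo 1667:
  981^0=1  981^1=981  981^2=502  981^3=697  981^4=287  981^5=1491
  981^6=712
So 981^6 ≡ 712 (mod 1667), giving k = 6.

6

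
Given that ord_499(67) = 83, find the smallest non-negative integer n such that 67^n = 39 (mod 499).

71

Baby-step giant-step with m = ceil(sqrt(83)) = 10.
Baby table (67^j mod 499 for j=0..9):
  0:1  1:67  2:497  3:365  4:4  5:268  6:491  7:462
  8:16  9:74
Giant step factor: 67^(-10) ≡ 421 (mod 499).
Scan 39·421^i mod 499 for i = 0, 1, …:
  i=0: 39   i=1: 451   i=2: 251   i=3: 382
  i=4: 144   i=5: 245   i=6: 351   i=7: 67
Match at i=7, j=1: n = 7·10 + 1 = 71.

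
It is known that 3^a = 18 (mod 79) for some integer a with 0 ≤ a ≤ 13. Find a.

Compute 3^0 mod 79 = 1, then multiply by 3 repeatedly:
  3^0=1  3^1=3  3^2=9  3^3=27  3^4=2
  3^5=6  3^6=18
Found 18 at exponent 6.

6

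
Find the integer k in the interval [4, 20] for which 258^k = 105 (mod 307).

Compute 258^4 mod 307 = 262, then multiply by 258 repeatedly:
  258^4=262  258^5=56  258^6=19  258^7=297  258^8=183
  258^9=243  258^10=66  258^11=143  258^12=54  258^13=117
  258^14=100  258^15=12  258^16=26  258^17=261  258^18=105
Found 105 at exponent 18.

18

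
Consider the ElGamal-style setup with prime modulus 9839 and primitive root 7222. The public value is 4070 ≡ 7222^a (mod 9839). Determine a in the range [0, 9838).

9367

Baby-step giant-step with m = ceil(sqrt(9838)) = 100.
Baby table (7222^j mod 9839 for j=0..99):
  0:1  1:7222  2:745  3:8296  4:4041  5:1628  6:9650  7:2663
  8:6780  9:6296  10:3693  11:7156  12:6204  13:8321  14:7489  15:575
  16:592  17:5298  18:8124  19:1571  20:1395  21:9393  22:6180  23:2256
  24:9287  25:8090  26:1998  27:5582  28:2821  29:6532  30:5938  31:5874
  32:6099  33:7614  34:7976  35:5166  36:9203  37:1621  38:8291  39:7287
  40:7742  41:7526  42:2136  43:8479  44:7241  45:217  46:2773  47:4241
  48:9534  49:1226  50:8911  51:8182  52:7209  53:5249  54:8450  55:4422
  56:8129  57:8164  58:5120  59:1678  60:6707  61:557  62:8342  63:1727
  64:6381  65:7545  66:1608  67:2956  68:7441  69:8123  70:4188  71:650
  72:1097  73:2139  74:628  75:9476  76:5427  77:5057  78:9125  79:8967
  80:9215  81:9573  82:7392  83:8449  84:7039  85:7384  86:9707  87:1079
  88:50  89:6896  90:7733  91:1562  92:5270  93:2688  94:389  95:5243
  96:4474  97:9791  98:7548  99:3596
Giant step factor: 7222^(-100) ≡ 5146 (mod 9839).
Scan 4070·5146^i mod 9839 for i = 0, 1, …:
  i=0: 4070   i=1: 6828   i=2: 1819   i=3: 3685
  i=4: 3257   i=5: 4705   i=6: 7990   i=7: 9198
  i=8: 7318   i=9: 4575     …   i=92: 5595
  i=93: 2956
Match at i=93, j=67: a = 93·100 + 67 = 9367.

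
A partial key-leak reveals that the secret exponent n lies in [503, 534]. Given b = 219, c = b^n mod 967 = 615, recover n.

Compute 219^503 mod 967 = 487, then multiply by 219 repeatedly:
  219^503=487  219^504=283  219^505=89  219^506=151  219^507=191
  219^508=248  219^509=160  219^510=228  219^511=615
Found 615 at exponent 511.

511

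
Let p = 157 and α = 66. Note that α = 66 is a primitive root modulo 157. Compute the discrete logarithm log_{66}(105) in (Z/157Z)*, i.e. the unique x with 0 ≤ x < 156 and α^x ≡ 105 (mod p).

142

Baby-step giant-step with m = ceil(sqrt(156)) = 13.
Baby table (66^j mod 157 for j=0..12):
  0:1  1:66  2:117  3:29  4:30  5:96  6:56  7:85
  8:115  9:54  10:110  11:38  12:153
Giant step factor: 66^(-13) ≡ 22 (mod 157).
Scan 105·22^i mod 157 for i = 0, 1, …:
  i=0: 105   i=1: 112   i=2: 109   i=3: 43
  i=4: 4   i=5: 88   i=6: 52   i=7: 45
  i=8: 48   i=9: 114   i=10: 153
Match at i=10, j=12: x = 10·13 + 12 = 142.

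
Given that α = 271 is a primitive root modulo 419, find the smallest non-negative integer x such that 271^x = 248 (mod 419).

286

Baby-step giant-step with m = ceil(sqrt(418)) = 21.
Baby table (271^j mod 419 for j=0..20):
  0:1  1:271  2:116  3:11  4:48  5:19  6:121  7:109
  8:209  9:74  10:361  11:204  12:395  13:200  14:149  15:155
  16:105  17:382  18:29  19:317  20:12
Giant step factor: 271^(-21) ≡ 331 (mod 419).
Scan 248·331^i mod 419 for i = 0, 1, …:
  i=0: 248   i=1: 383   i=2: 235   i=3: 270
  i=4: 123   i=5: 70   i=6: 125   i=7: 313
  i=8: 110   i=9: 376   i=10: 13   i=11: 113
  i=12: 112   i=13: 200
Match at i=13, j=13: x = 13·21 + 13 = 286.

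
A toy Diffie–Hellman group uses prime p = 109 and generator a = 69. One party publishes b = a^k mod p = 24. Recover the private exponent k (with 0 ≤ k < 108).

Baby-step giant-step with m = ceil(sqrt(108)) = 11.
Baby table (69^j mod 109 for j=0..10):
  0:1  1:69  2:74  3:92  4:26  5:50  6:71  7:103
  8:22  9:101  10:102
Giant step factor: 69^(-11) ≡ 51 (mod 109).
Scan 24·51^i mod 109 for i = 0, 1, …:
  i=0: 24   i=1: 25   i=2: 76   i=3: 61
  i=4: 59   i=5: 66   i=6: 96   i=7: 100
  i=8: 86   i=9: 26
Match at i=9, j=4: k = 9·11 + 4 = 103.

103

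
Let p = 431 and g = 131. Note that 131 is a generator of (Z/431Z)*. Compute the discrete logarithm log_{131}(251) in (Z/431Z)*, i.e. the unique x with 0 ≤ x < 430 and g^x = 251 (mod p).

Baby-step giant-step with m = ceil(sqrt(430)) = 21.
Baby table (131^j mod 431 for j=0..20):
  0:1  1:131  2:352  3:426  4:207  5:395  6:25  7:258
  8:180  9:306  10:3  11:393  12:194  13:416  14:190  15:323
  16:75  17:343  18:109  19:56  20:9
Giant step factor: 131^(-21) ≡ 155 (mod 431).
Scan 251·155^i mod 431 for i = 0, 1, …:
  i=0: 251   i=1: 115   i=2: 154   i=3: 165
  i=4: 146   i=5: 218   i=6: 172   i=7: 369
  i=8: 303   i=9: 417   i=10: 416
Match at i=10, j=13: x = 10·21 + 13 = 223.

223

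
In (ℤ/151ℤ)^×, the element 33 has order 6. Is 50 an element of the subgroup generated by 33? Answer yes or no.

no

50 ∈ ⟨33⟩ iff 50^6 ≡ 1 (mod 151), since |⟨33⟩| = 6.
50^6 mod 151 = 29.
Since 29 ≠ 1, 50 does not lie in the subgroup.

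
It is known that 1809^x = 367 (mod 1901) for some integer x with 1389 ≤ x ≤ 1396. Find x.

1392

Compute 1809^1389 mod 1901 = 535, then multiply by 1809 repeatedly:
  1809^1389=535  1809^1390=206  1809^1391=58  1809^1392=367
Found 367 at exponent 1392.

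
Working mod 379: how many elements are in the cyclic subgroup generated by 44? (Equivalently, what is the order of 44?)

126

The order of 44 must divide p − 1 = 378 = 2 · 3^3 · 7.
Divisors: 1, 2, 3, 6, 7, 9, 14, 18, 21, 27, 42, 54, 63, 126, 189, 378.
Check each in increasing order: 44^1 ≡ 44;  44^2 ≡ 41;  44^3 ≡ 288;  44^6 ≡ 322;  44^7 ≡ 145;  44^9 ≡ 260;  44^14 ≡ 180;  44^18 ≡ 138;  44^21 ≡ 328;  44^27 ≡ 254;  44^42 ≡ 327;  44^54 ≡ 86;  44^63 ≡ 378;  44^126 ≡ 1.
Smallest exponent giving 1 is 126.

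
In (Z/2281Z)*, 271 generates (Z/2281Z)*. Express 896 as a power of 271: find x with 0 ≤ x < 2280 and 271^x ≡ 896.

1765

Baby-step giant-step with m = ceil(sqrt(2280)) = 48.
Baby table (271^j mod 2281 for j=0..47):
  0:1  1:271  2:449  3:786  4:873  5:1640  6:1926  7:1878
  8:275  9:1533  10:301  11:1736  12:570  13:1643  14:458  15:944
  16:352  17:1871  18:659  19:671  20:1642  21:187  22:495  23:1847
  24:998  25:1300  26:1026  27:2045  28:2193  29:1243  30:1546  31:1543
  32:730  33:1664  34:1587  35:1249  36:891  37:1956  38:884  39:59
  40:22  41:1400  42:754  43:1325  44:958  45:1865  46:1314  47:258
Giant step factor: 271^(-48) ≡ 256 (mod 2281).
Scan 896·256^i mod 2281 for i = 0, 1, …:
  i=0: 896   i=1: 1276   i=2: 473   i=3: 195
  i=4: 2019   i=5: 1358   i=6: 936   i=7: 111
  i=8: 1044   i=9: 387     …   i=35: 2253
  i=36: 1956
Match at i=36, j=37: x = 36·48 + 37 = 1765.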